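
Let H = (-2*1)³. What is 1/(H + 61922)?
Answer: 1/61914 ≈ 1.6151e-5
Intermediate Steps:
H = -8 (H = (-2)³ = -8)
1/(H + 61922) = 1/(-8 + 61922) = 1/61914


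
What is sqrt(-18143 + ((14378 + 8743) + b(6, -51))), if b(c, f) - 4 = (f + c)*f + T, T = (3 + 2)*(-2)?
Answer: 13*sqrt(43) ≈ 85.247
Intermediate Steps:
T = -10 (T = 5*(-2) = -10)
b(c, f) = -6 + f*(c + f) (b(c, f) = 4 + ((f + c)*f - 10) = 4 + ((c + f)*f - 10) = 4 + (f*(c + f) - 10) = 4 + (-10 + f*(c + f)) = -6 + f*(c + f))
sqrt(-18143 + ((14378 + 8743) + b(6, -51))) = sqrt(-18143 + ((14378 + 8743) + (-6 + (-51)**2 + 6*(-51)))) = sqrt(-18143 + (23121 + (-6 + 2601 - 306))) = sqrt(-18143 + (23121 + 2289)) = sqrt(-18143 + 25410) = sqrt(7267) = 13*sqrt(43)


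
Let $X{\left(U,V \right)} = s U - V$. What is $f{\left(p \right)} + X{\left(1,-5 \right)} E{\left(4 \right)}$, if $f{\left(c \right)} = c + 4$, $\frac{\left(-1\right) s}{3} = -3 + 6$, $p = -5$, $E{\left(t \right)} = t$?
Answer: $-17$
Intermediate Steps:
$s = -9$ ($s = - 3 \left(-3 + 6\right) = \left(-3\right) 3 = -9$)
$X{\left(U,V \right)} = - V - 9 U$ ($X{\left(U,V \right)} = - 9 U - V = - V - 9 U$)
$f{\left(c \right)} = 4 + c$
$f{\left(p \right)} + X{\left(1,-5 \right)} E{\left(4 \right)} = \left(4 - 5\right) + \left(\left(-1\right) \left(-5\right) - 9\right) 4 = -1 + \left(5 - 9\right) 4 = -1 - 16 = -17$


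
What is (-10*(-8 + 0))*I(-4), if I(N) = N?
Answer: -320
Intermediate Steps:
(-10*(-8 + 0))*I(-4) = -10*(-8 + 0)*(-4) = -10*(-8)*(-4) = 80*(-4) = -320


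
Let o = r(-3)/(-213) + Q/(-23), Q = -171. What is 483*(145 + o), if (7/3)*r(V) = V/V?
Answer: 5227377/71 ≈ 73625.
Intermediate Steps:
r(V) = 3/7 (r(V) = 3*(V/V)/7 = (3/7)*1 = 3/7)
o = 84964/11431 (o = (3/7)/(-213) - 171/(-23) = (3/7)*(-1/213) - 171*(-1/23) = -1/497 + 171/23 = 84964/11431 ≈ 7.4328)
483*(145 + o) = 483*(145 + 84964/11431) = 483*(1742459/11431) = 5227377/71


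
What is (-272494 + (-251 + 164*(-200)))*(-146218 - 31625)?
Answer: 54339039435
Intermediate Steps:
(-272494 + (-251 + 164*(-200)))*(-146218 - 31625) = (-272494 + (-251 - 32800))*(-177843) = (-272494 - 33051)*(-177843) = -305545*(-177843) = 54339039435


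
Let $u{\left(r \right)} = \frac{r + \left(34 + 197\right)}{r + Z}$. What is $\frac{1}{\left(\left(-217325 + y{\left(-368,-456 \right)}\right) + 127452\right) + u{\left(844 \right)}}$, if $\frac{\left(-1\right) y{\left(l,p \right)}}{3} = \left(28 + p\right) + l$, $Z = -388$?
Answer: $- \frac{456}{39892085} \approx -1.1431 \cdot 10^{-5}$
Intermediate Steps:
$u{\left(r \right)} = \frac{231 + r}{-388 + r}$ ($u{\left(r \right)} = \frac{r + \left(34 + 197\right)}{r - 388} = \frac{r + 231}{-388 + r} = \frac{231 + r}{-388 + r}$)
$y{\left(l,p \right)} = -84 - 3 l - 3 p$ ($y{\left(l,p \right)} = - 3 \left(\left(28 + p\right) + l\right) = - 3 \left(28 + l + p\right) = -84 - 3 l - 3 p$)
$\frac{1}{\left(\left(-217325 + y{\left(-368,-456 \right)}\right) + 127452\right) + u{\left(844 \right)}} = \frac{1}{\left(\left(-217325 - -2388\right) + 127452\right) + \frac{231 + 844}{-388 + 844}} = \frac{1}{\left(\left(-217325 + \left(-84 + 1104 + 1368\right)\right) + 127452\right) + \frac{1}{456} \cdot 1075} = \frac{1}{\left(\left(-217325 + 2388\right) + 127452\right) + \frac{1}{456} \cdot 1075} = \frac{1}{\left(-214937 + 127452\right) + \frac{1075}{456}} = \frac{1}{-87485 + \frac{1075}{456}} = \frac{1}{- \frac{39892085}{456}} = - \frac{456}{39892085}$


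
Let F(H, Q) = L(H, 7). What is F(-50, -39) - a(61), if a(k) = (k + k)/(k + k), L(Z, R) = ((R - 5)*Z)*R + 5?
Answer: -696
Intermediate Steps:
L(Z, R) = 5 + R*Z*(-5 + R) (L(Z, R) = ((-5 + R)*Z)*R + 5 = (Z*(-5 + R))*R + 5 = R*Z*(-5 + R) + 5 = 5 + R*Z*(-5 + R))
F(H, Q) = 5 + 14*H (F(H, Q) = 5 + H*7² - 5*7*H = 5 + H*49 - 35*H = 5 + 49*H - 35*H = 5 + 14*H)
a(k) = 1 (a(k) = (2*k)/((2*k)) = (2*k)*(1/(2*k)) = 1)
F(-50, -39) - a(61) = (5 + 14*(-50)) - 1*1 = (5 - 700) - 1 = -695 - 1 = -696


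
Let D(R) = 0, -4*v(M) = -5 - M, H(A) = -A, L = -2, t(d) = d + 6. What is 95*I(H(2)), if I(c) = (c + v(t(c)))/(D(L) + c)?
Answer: -95/8 ≈ -11.875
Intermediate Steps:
t(d) = 6 + d
v(M) = 5/4 + M/4 (v(M) = -(-5 - M)/4 = 5/4 + M/4)
I(c) = (11/4 + 5*c/4)/c (I(c) = (c + (5/4 + (6 + c)/4))/(0 + c) = (c + (5/4 + (3/2 + c/4)))/c = (c + (11/4 + c/4))/c = (11/4 + 5*c/4)/c)
95*I(H(2)) = 95*((11 + 5*(-1*2))/(4*((-1*2)))) = 95*((¼)*(11 + 5*(-2))/(-2)) = 95*((¼)*(-½)*(11 - 10)) = 95*((¼)*(-½)*1) = 95*(-⅛) = -95/8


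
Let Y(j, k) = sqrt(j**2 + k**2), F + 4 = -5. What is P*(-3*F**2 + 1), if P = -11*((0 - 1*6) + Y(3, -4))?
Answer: -2662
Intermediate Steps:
F = -9 (F = -4 - 5 = -9)
P = 11 (P = -11*((0 - 1*6) + sqrt(3**2 + (-4)**2)) = -11*((0 - 6) + sqrt(9 + 16)) = -11*(-6 + sqrt(25)) = -11*(-6 + 5) = -11*(-1) = 11)
P*(-3*F**2 + 1) = 11*(-3*(-9)**2 + 1) = 11*(-3*81 + 1) = 11*(-243 + 1) = 11*(-242) = -2662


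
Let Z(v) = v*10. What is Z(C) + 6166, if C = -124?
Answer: 4926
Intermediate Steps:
Z(v) = 10*v
Z(C) + 6166 = 10*(-124) + 6166 = -1240 + 6166 = 4926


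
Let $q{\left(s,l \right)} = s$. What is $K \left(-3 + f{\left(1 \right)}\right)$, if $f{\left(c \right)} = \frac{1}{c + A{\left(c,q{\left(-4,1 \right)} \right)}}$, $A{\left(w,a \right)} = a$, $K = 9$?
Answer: $-30$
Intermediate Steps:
$f{\left(c \right)} = \frac{1}{-4 + c}$ ($f{\left(c \right)} = \frac{1}{c - 4} = \frac{1}{-4 + c}$)
$K \left(-3 + f{\left(1 \right)}\right) = 9 \left(-3 + \frac{1}{-4 + 1}\right) = 9 \left(-3 + \frac{1}{-3}\right) = 9 \left(-3 - \frac{1}{3}\right) = 9 \left(- \frac{10}{3}\right) = -30$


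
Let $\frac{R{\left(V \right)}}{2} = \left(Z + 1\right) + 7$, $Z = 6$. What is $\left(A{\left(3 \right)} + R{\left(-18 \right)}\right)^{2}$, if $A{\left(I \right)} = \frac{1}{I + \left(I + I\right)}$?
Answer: $\frac{64009}{81} \approx 790.23$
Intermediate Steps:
$R{\left(V \right)} = 28$ ($R{\left(V \right)} = 2 \left(\left(6 + 1\right) + 7\right) = 2 \left(7 + 7\right) = 2 \cdot 14 = 28$)
$A{\left(I \right)} = \frac{1}{3 I}$ ($A{\left(I \right)} = \frac{1}{I + 2 I} = \frac{1}{3 I}$)
$\left(A{\left(3 \right)} + R{\left(-18 \right)}\right)^{2} = \left(\frac{1}{3 \cdot 3} + 28\right)^{2} = \left(\frac{1}{3} \cdot \frac{1}{3} + 28\right)^{2} = \left(\frac{1}{9} + 28\right)^{2} = \left(\frac{253}{9}\right)^{2} = \frac{64009}{81}$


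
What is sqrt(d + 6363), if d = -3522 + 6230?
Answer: sqrt(9071) ≈ 95.242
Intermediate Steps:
d = 2708
sqrt(d + 6363) = sqrt(2708 + 6363) = sqrt(9071)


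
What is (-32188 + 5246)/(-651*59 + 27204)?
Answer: 26942/11205 ≈ 2.4045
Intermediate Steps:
(-32188 + 5246)/(-651*59 + 27204) = -26942/(-38409 + 27204) = -26942/(-11205) = -26942*(-1/11205) = 26942/11205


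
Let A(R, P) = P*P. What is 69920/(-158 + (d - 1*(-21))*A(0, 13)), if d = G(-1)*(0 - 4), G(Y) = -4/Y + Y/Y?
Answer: 69920/11 ≈ 6356.4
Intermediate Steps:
G(Y) = 1 - 4/Y (G(Y) = -4/Y + 1 = 1 - 4/Y)
d = -20 (d = ((-4 - 1)/(-1))*(0 - 4) = -1*(-5)*(-4) = 5*(-4) = -20)
A(R, P) = P²
69920/(-158 + (d - 1*(-21))*A(0, 13)) = 69920/(-158 + (-20 - 1*(-21))*13²) = 69920/(-158 + (-20 + 21)*169) = 69920/(-158 + 1*169) = 69920/(-158 + 169) = 69920/11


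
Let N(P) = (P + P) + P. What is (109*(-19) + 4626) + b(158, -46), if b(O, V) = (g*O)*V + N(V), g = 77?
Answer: -557219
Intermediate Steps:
N(P) = 3*P (N(P) = 2*P + P = 3*P)
b(O, V) = 3*V + 77*O*V (b(O, V) = (77*O)*V + 3*V = 77*O*V + 3*V = 3*V + 77*O*V)
(109*(-19) + 4626) + b(158, -46) = (109*(-19) + 4626) - 46*(3 + 77*158) = (-2071 + 4626) - 46*(3 + 12166) = 2555 - 46*12169 = 2555 - 559774 = -557219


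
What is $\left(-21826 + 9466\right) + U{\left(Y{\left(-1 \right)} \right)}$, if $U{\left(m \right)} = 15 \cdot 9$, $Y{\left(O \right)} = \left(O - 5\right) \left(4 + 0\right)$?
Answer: $-12225$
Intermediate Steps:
$Y{\left(O \right)} = -20 + 4 O$ ($Y{\left(O \right)} = \left(-5 + O\right) 4 = -20 + 4 O$)
$U{\left(m \right)} = 135$
$\left(-21826 + 9466\right) + U{\left(Y{\left(-1 \right)} \right)} = \left(-21826 + 9466\right) + 135 = -12360 + 135 = -12225$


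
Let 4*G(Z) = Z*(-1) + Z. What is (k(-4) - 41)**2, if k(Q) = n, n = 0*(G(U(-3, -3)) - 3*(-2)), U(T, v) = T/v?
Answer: 1681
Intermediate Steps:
G(Z) = 0 (G(Z) = (Z*(-1) + Z)/4 = (-Z + Z)/4 = (1/4)*0 = 0)
n = 0 (n = 0*(0 - 3*(-2)) = 0*(0 + 6) = 0*6 = 0)
k(Q) = 0
(k(-4) - 41)**2 = (0 - 41)**2 = (-41)**2 = 1681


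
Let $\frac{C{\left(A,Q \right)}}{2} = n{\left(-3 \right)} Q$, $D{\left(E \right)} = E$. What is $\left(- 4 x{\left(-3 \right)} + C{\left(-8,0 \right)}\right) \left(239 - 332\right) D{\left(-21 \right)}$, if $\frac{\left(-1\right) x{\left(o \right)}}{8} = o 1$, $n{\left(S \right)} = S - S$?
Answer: $-187488$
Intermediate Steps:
$n{\left(S \right)} = 0$
$C{\left(A,Q \right)} = 0$ ($C{\left(A,Q \right)} = 2 \cdot 0 Q = 2 \cdot 0 = 0$)
$x{\left(o \right)} = - 8 o$ ($x{\left(o \right)} = - 8 o 1 = - 8 o$)
$\left(- 4 x{\left(-3 \right)} + C{\left(-8,0 \right)}\right) \left(239 - 332\right) D{\left(-21 \right)} = \left(- 4 \left(\left(-8\right) \left(-3\right)\right) + 0\right) \left(239 - 332\right) \left(-21\right) = \left(\left(-4\right) 24 + 0\right) \left(-93\right) \left(-21\right) = \left(-96 + 0\right) \left(-93\right) \left(-21\right) = \left(-96\right) \left(-93\right) \left(-21\right) = 8928 \left(-21\right) = -187488$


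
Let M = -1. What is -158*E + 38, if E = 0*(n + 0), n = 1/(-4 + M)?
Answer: 38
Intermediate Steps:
n = -⅕ (n = 1/(-4 - 1) = 1/(-5) = -⅕ ≈ -0.20000)
E = 0 (E = 0*(-⅕ + 0) = 0*(-⅕) = 0)
-158*E + 38 = -158*0 + 38 = 0 + 38 = 38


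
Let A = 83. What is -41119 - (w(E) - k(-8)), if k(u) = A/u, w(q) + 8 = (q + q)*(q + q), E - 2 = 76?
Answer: -523659/8 ≈ -65457.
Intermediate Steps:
E = 78 (E = 2 + 76 = 78)
w(q) = -8 + 4*q**2 (w(q) = -8 + (q + q)*(q + q) = -8 + (2*q)*(2*q) = -8 + 4*q**2)
k(u) = 83/u
-41119 - (w(E) - k(-8)) = -41119 - ((-8 + 4*78**2) - 83/(-8)) = -41119 - ((-8 + 4*6084) - 83*(-1)/8) = -41119 - ((-8 + 24336) - 1*(-83/8)) = -41119 - (24328 + 83/8) = -41119 - 1*194707/8 = -41119 - 194707/8 = -523659/8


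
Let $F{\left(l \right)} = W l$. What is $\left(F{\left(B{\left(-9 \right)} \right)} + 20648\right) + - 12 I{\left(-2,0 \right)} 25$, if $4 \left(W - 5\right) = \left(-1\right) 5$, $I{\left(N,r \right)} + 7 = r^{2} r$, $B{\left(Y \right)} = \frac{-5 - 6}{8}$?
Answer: $\frac{727771}{32} \approx 22743.0$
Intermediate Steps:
$B{\left(Y \right)} = - \frac{11}{8}$ ($B{\left(Y \right)} = \left(-5 - 6\right) \frac{1}{8} = \left(-11\right) \frac{1}{8} = - \frac{11}{8}$)
$I{\left(N,r \right)} = -7 + r^{3}$ ($I{\left(N,r \right)} = -7 + r^{2} r = -7 + r^{3}$)
$W = \frac{15}{4}$ ($W = 5 + \frac{\left(-1\right) 5}{4} = 5 + \frac{1}{4} \left(-5\right) = 5 - \frac{5}{4} = \frac{15}{4} \approx 3.75$)
$F{\left(l \right)} = \frac{15 l}{4}$
$\left(F{\left(B{\left(-9 \right)} \right)} + 20648\right) + - 12 I{\left(-2,0 \right)} 25 = \left(\frac{15}{4} \left(- \frac{11}{8}\right) + 20648\right) + - 12 \left(-7 + 0^{3}\right) 25 = \left(- \frac{165}{32} + 20648\right) + - 12 \left(-7 + 0\right) 25 = \frac{660571}{32} + \left(-12\right) \left(-7\right) 25 = \frac{660571}{32} + 84 \cdot 25 = \frac{660571}{32} + 2100 = \frac{727771}{32}$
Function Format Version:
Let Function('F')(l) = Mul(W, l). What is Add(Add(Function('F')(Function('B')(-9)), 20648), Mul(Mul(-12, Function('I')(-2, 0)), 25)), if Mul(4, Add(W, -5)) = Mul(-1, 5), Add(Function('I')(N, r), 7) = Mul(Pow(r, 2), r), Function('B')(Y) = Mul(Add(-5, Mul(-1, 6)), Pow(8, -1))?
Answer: Rational(727771, 32) ≈ 22743.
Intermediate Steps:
Function('B')(Y) = Rational(-11, 8) (Function('B')(Y) = Mul(Add(-5, -6), Rational(1, 8)) = Mul(-11, Rational(1, 8)) = Rational(-11, 8))
Function('I')(N, r) = Add(-7, Pow(r, 3)) (Function('I')(N, r) = Add(-7, Mul(Pow(r, 2), r)) = Add(-7, Pow(r, 3)))
W = Rational(15, 4) (W = Add(5, Mul(Rational(1, 4), Mul(-1, 5))) = Add(5, Mul(Rational(1, 4), -5)) = Add(5, Rational(-5, 4)) = Rational(15, 4) ≈ 3.7500)
Function('F')(l) = Mul(Rational(15, 4), l)
Add(Add(Function('F')(Function('B')(-9)), 20648), Mul(Mul(-12, Function('I')(-2, 0)), 25)) = Add(Add(Mul(Rational(15, 4), Rational(-11, 8)), 20648), Mul(Mul(-12, Add(-7, Pow(0, 3))), 25)) = Add(Add(Rational(-165, 32), 20648), Mul(Mul(-12, Add(-7, 0)), 25)) = Add(Rational(660571, 32), Mul(Mul(-12, -7), 25)) = Add(Rational(660571, 32), Mul(84, 25)) = Add(Rational(660571, 32), 2100) = Rational(727771, 32)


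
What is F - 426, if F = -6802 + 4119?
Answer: -3109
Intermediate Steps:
F = -2683
F - 426 = -2683 - 426 = -3109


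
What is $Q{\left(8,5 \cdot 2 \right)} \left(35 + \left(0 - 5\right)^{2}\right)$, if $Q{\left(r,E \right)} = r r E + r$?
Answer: $38880$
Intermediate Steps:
$Q{\left(r,E \right)} = r + E r^{2}$ ($Q{\left(r,E \right)} = r^{2} E + r = E r^{2} + r = r + E r^{2}$)
$Q{\left(8,5 \cdot 2 \right)} \left(35 + \left(0 - 5\right)^{2}\right) = 8 \left(1 + 5 \cdot 2 \cdot 8\right) \left(35 + \left(0 - 5\right)^{2}\right) = 8 \left(1 + 10 \cdot 8\right) \left(35 + \left(-5\right)^{2}\right) = 8 \left(1 + 80\right) \left(35 + 25\right) = 8 \cdot 81 \cdot 60 = 648 \cdot 60 = 38880$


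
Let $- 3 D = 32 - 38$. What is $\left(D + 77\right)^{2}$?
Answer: $6241$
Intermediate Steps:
$D = 2$ ($D = - \frac{32 - 38}{3} = \left(- \frac{1}{3}\right) \left(-6\right) = 2$)
$\left(D + 77\right)^{2} = \left(2 + 77\right)^{2} = 79^{2} = 6241$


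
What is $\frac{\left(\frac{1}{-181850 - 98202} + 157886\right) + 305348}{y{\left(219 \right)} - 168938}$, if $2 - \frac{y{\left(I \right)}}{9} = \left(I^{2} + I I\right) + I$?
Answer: $- \frac{129729608167}{289626697828} \approx -0.44792$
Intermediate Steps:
$y{\left(I \right)} = 18 - 18 I^{2} - 9 I$ ($y{\left(I \right)} = 18 - 9 \left(\left(I^{2} + I I\right) + I\right) = 18 - 9 \left(\left(I^{2} + I^{2}\right) + I\right) = 18 - 9 \left(2 I^{2} + I\right) = 18 - 9 \left(I + 2 I^{2}\right) = 18 - \left(9 I + 18 I^{2}\right) = 18 - 18 I^{2} - 9 I$)
$\frac{\left(\frac{1}{-181850 - 98202} + 157886\right) + 305348}{y{\left(219 \right)} - 168938} = \frac{\left(\frac{1}{-181850 - 98202} + 157886\right) + 305348}{\left(18 - 18 \cdot 219^{2} - 1971\right) - 168938} = \frac{\left(\frac{1}{-280052} + 157886\right) + 305348}{\left(18 - 863298 - 1971\right) - 168938} = \frac{\left(- \frac{1}{280052} + 157886\right) + 305348}{\left(18 - 863298 - 1971\right) - 168938} = \frac{\frac{44216290071}{280052} + 305348}{-865251 - 168938} = \frac{129729608167}{280052 \left(-1034189\right)} = \frac{129729608167}{280052} \left(- \frac{1}{1034189}\right) = - \frac{129729608167}{289626697828}$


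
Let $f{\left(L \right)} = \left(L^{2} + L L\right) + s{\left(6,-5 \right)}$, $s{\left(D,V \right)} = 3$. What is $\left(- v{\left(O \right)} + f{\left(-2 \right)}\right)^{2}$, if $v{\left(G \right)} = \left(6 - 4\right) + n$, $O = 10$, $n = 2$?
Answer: $49$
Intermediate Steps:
$v{\left(G \right)} = 4$ ($v{\left(G \right)} = \left(6 - 4\right) + 2 = 2 + 2 = 4$)
$f{\left(L \right)} = 3 + 2 L^{2}$ ($f{\left(L \right)} = \left(L^{2} + L L\right) + 3 = \left(L^{2} + L^{2}\right) + 3 = 2 L^{2} + 3 = 3 + 2 L^{2}$)
$\left(- v{\left(O \right)} + f{\left(-2 \right)}\right)^{2} = \left(\left(-1\right) 4 + \left(3 + 2 \left(-2\right)^{2}\right)\right)^{2} = \left(-4 + \left(3 + 2 \cdot 4\right)\right)^{2} = \left(-4 + \left(3 + 8\right)\right)^{2} = \left(-4 + 11\right)^{2} = 7^{2} = 49$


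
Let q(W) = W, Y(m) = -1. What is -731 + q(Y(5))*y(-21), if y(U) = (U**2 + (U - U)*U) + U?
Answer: -1151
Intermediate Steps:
y(U) = U + U**2 (y(U) = (U**2 + 0*U) + U = (U**2 + 0) + U = U**2 + U = U + U**2)
-731 + q(Y(5))*y(-21) = -731 - (-21)*(1 - 21) = -731 - (-21)*(-20) = -731 - 1*420 = -731 - 420 = -1151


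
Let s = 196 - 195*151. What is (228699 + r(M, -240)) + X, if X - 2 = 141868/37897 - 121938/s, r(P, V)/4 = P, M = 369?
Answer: 255148317306999/1108449353 ≈ 2.3019e+5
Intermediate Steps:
r(P, V) = 4*P
s = -29249 (s = 196 - 29445 = -29249)
X = 10987480224/1108449353 (X = 2 + (141868/37897 - 121938/(-29249)) = 2 + (141868*(1/37897) - 121938*(-1/29249)) = 2 + (141868/37897 + 121938/29249) = 2 + 8770581518/1108449353 = 10987480224/1108449353 ≈ 9.9125)
(228699 + r(M, -240)) + X = (228699 + 4*369) + 10987480224/1108449353 = (228699 + 1476) + 10987480224/1108449353 = 230175 + 10987480224/1108449353 = 255148317306999/1108449353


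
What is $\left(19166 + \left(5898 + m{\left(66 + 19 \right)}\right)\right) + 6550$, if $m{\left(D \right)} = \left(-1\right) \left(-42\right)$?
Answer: $31656$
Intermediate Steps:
$m{\left(D \right)} = 42$
$\left(19166 + \left(5898 + m{\left(66 + 19 \right)}\right)\right) + 6550 = \left(19166 + \left(5898 + 42\right)\right) + 6550 = \left(19166 + 5940\right) + 6550 = 25106 + 6550 = 31656$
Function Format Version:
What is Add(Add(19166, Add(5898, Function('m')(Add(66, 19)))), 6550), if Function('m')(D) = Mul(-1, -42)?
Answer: 31656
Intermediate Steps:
Function('m')(D) = 42
Add(Add(19166, Add(5898, Function('m')(Add(66, 19)))), 6550) = Add(Add(19166, Add(5898, 42)), 6550) = Add(Add(19166, 5940), 6550) = Add(25106, 6550) = 31656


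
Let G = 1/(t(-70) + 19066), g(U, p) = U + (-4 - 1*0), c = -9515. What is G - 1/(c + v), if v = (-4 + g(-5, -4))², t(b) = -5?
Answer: 28407/178144106 ≈ 0.00015946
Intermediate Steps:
g(U, p) = -4 + U (g(U, p) = U + (-4 + 0) = U - 4 = -4 + U)
v = 169 (v = (-4 + (-4 - 5))² = (-4 - 9)² = (-13)² = 169)
G = 1/19061 (G = 1/(-5 + 19066) = 1/19061 ≈ 5.2463e-5)
G - 1/(c + v) = 1/19061 - 1/(-9515 + 169) = 1/19061 - 1/(-9346) = 1/19061 - 1*(-1/9346) = 1/19061 + 1/9346 = 28407/178144106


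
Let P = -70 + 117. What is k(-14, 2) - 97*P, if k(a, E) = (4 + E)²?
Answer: -4523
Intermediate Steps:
P = 47
k(-14, 2) - 97*P = (4 + 2)² - 97*47 = 6² - 4559 = 36 - 4559 = -4523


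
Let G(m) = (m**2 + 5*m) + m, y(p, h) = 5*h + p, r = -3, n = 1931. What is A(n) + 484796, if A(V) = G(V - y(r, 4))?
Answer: 4159676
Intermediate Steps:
y(p, h) = p + 5*h
G(m) = m**2 + 6*m
A(V) = (-17 + V)*(-11 + V) (A(V) = (V - (-3 + 5*4))*(6 + (V - (-3 + 5*4))) = (V - (-3 + 20))*(6 + (V - (-3 + 20))) = (V - 1*17)*(6 + (V - 1*17)) = (V - 17)*(6 + (V - 17)) = (-17 + V)*(6 + (-17 + V)) = (-17 + V)*(-11 + V))
A(n) + 484796 = (-17 + 1931)*(-11 + 1931) + 484796 = 1914*1920 + 484796 = 3674880 + 484796 = 4159676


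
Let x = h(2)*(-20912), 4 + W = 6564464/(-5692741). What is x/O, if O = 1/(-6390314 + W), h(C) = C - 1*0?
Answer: 1521491533531370048/5692741 ≈ 2.6727e+11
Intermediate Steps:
h(C) = C (h(C) = C + 0 = C)
W = -29335428/5692741 (W = -4 + 6564464/(-5692741) = -4 + 6564464*(-1/5692741) = -4 - 6564464/5692741 = -29335428/5692741 ≈ -5.1531)
x = -41824 (x = 2*(-20912) = -41824)
O = -5692741/36378431846102 (O = 1/(-6390314 - 29335428/5692741) = 1/(-36378431846102/5692741) = -5692741/36378431846102 ≈ -1.5649e-7)
x/O = -41824/(-5692741/36378431846102) = -41824*(-36378431846102/5692741) = 1521491533531370048/5692741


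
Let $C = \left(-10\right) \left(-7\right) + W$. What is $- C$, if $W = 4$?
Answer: $-74$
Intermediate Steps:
$C = 74$ ($C = \left(-10\right) \left(-7\right) + 4 = 70 + 4 = 74$)
$- C = \left(-1\right) 74 = -74$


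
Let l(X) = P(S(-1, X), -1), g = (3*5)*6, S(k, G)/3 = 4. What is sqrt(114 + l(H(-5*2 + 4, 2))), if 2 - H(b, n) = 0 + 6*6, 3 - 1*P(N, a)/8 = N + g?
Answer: I*sqrt(678) ≈ 26.038*I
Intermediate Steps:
S(k, G) = 12 (S(k, G) = 3*4 = 12)
g = 90 (g = 15*6 = 90)
P(N, a) = -696 - 8*N (P(N, a) = 24 - 8*(N + 90) = 24 - 8*(90 + N) = 24 + (-720 - 8*N) = -696 - 8*N)
H(b, n) = -34 (H(b, n) = 2 - (0 + 6*6) = 2 - (0 + 36) = 2 - 1*36 = 2 - 36 = -34)
l(X) = -792 (l(X) = -696 - 8*12 = -696 - 96 = -792)
sqrt(114 + l(H(-5*2 + 4, 2))) = sqrt(114 - 792) = sqrt(-678) = I*sqrt(678)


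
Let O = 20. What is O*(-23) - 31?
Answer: -491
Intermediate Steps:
O*(-23) - 31 = 20*(-23) - 31 = -460 - 31 = -491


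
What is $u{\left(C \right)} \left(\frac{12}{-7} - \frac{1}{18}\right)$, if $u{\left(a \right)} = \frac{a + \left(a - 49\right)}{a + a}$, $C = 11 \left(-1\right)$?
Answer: $- \frac{15833}{2772} \approx -5.7118$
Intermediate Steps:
$C = -11$
$u{\left(a \right)} = \frac{-49 + 2 a}{2 a}$ ($u{\left(a \right)} = \frac{a + \left(-49 + a\right)}{2 a} = \left(-49 + 2 a\right) \frac{1}{2 a} = \frac{-49 + 2 a}{2 a}$)
$u{\left(C \right)} \left(\frac{12}{-7} - \frac{1}{18}\right) = \frac{- \frac{49}{2} - 11}{-11} \left(\frac{12}{-7} - \frac{1}{18}\right) = \left(- \frac{1}{11}\right) \left(- \frac{71}{2}\right) \left(12 \left(- \frac{1}{7}\right) - \frac{1}{18}\right) = \frac{71 \left(- \frac{12}{7} - \frac{1}{18}\right)}{22} = \frac{71}{22} \left(- \frac{223}{126}\right) = - \frac{15833}{2772}$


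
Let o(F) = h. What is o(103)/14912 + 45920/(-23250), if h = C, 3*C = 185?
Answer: -68332529/34670400 ≈ -1.9709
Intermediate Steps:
C = 185/3 (C = (⅓)*185 = 185/3 ≈ 61.667)
h = 185/3 ≈ 61.667
o(F) = 185/3
o(103)/14912 + 45920/(-23250) = (185/3)/14912 + 45920/(-23250) = (185/3)*(1/14912) + 45920*(-1/23250) = 185/44736 - 4592/2325 = -68332529/34670400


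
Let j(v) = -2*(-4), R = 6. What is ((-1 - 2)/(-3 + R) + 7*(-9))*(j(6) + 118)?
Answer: -8064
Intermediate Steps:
j(v) = 8
((-1 - 2)/(-3 + R) + 7*(-9))*(j(6) + 118) = ((-1 - 2)/(-3 + 6) + 7*(-9))*(8 + 118) = (-3/3 - 63)*126 = (-3*⅓ - 63)*126 = (-1 - 63)*126 = -64*126 = -8064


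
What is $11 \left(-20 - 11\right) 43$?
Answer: $-14663$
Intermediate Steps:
$11 \left(-20 - 11\right) 43 = 11 \left(-31\right) 43 = \left(-341\right) 43 = -14663$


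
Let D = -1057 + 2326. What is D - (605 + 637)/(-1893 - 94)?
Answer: 2522745/1987 ≈ 1269.6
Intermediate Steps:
D = 1269
D - (605 + 637)/(-1893 - 94) = 1269 - (605 + 637)/(-1893 - 94) = 1269 - 1242/(-1987) = 1269 - 1242*(-1)/1987 = 1269 - 1*(-1242/1987) = 1269 + 1242/1987 = 2522745/1987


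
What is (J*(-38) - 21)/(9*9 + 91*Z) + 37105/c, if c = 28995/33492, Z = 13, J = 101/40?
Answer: 2094394031033/48866240 ≈ 42860.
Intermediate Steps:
J = 101/40 (J = 101*(1/40) = 101/40 ≈ 2.5250)
c = 9665/11164 (c = 28995*(1/33492) = 9665/11164 ≈ 0.86573)
(J*(-38) - 21)/(9*9 + 91*Z) + 37105/c = ((101/40)*(-38) - 21)/(9*9 + 91*13) + 37105/(9665/11164) = (-1919/20 - 21)/(81 + 1183) + 37105*(11164/9665) = -2339/20/1264 + 82848044/1933 = -2339/20*1/1264 + 82848044/1933 = -2339/25280 + 82848044/1933 = 2094394031033/48866240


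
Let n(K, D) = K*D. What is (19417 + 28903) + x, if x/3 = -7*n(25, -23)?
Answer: 60395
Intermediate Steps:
n(K, D) = D*K
x = 12075 (x = 3*(-(-161)*25) = 3*(-7*(-575)) = 3*4025 = 12075)
(19417 + 28903) + x = (19417 + 28903) + 12075 = 48320 + 12075 = 60395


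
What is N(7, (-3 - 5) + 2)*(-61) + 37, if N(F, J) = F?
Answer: -390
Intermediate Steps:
N(7, (-3 - 5) + 2)*(-61) + 37 = 7*(-61) + 37 = -427 + 37 = -390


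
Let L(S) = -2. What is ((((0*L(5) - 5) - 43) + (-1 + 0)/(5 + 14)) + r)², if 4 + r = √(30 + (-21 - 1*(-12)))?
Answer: 985702/361 - 1978*√21/19 ≈ 2253.4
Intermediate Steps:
r = -4 + √21 (r = -4 + √(30 + (-21 - 1*(-12))) = -4 + √(30 + (-21 + 12)) = -4 + √(30 - 9) = -4 + √21 ≈ 0.58258)
((((0*L(5) - 5) - 43) + (-1 + 0)/(5 + 14)) + r)² = ((((0*(-2) - 5) - 43) + (-1 + 0)/(5 + 14)) + (-4 + √21))² = ((((0 - 5) - 43) - 1/19) + (-4 + √21))² = (((-5 - 43) - 1*1/19) + (-4 + √21))² = ((-48 - 1/19) + (-4 + √21))² = (-913/19 + (-4 + √21))² = (-989/19 + √21)²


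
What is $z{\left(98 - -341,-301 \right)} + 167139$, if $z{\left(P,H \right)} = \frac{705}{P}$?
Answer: $\frac{73374726}{439} \approx 1.6714 \cdot 10^{5}$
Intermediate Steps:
$z{\left(98 - -341,-301 \right)} + 167139 = \frac{705}{98 - -341} + 167139 = \frac{705}{98 + 341} + 167139 = \frac{705}{439} + 167139 = \frac{73374726}{439}$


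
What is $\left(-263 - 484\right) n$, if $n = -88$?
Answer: $65736$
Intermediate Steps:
$\left(-263 - 484\right) n = \left(-263 - 484\right) \left(-88\right) = \left(-747\right) \left(-88\right) = 65736$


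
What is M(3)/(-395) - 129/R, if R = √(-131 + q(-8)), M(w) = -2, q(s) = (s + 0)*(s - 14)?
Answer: 2/395 - 43*√5/5 ≈ -19.225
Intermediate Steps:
q(s) = s*(-14 + s)
R = 3*√5 (R = √(-131 - 8*(-14 - 8)) = √(-131 - 8*(-22)) = √(-131 + 176) = √45 = 3*√5 ≈ 6.7082)
M(3)/(-395) - 129/R = -2/(-395) - 129*√5/15 = -2*(-1/395) - 43*√5/5 = 2/395 - 43*√5/5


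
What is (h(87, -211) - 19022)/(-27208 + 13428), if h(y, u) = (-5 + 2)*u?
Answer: 18389/13780 ≈ 1.3345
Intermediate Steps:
h(y, u) = -3*u
(h(87, -211) - 19022)/(-27208 + 13428) = (-3*(-211) - 19022)/(-27208 + 13428) = (633 - 19022)/(-13780) = -18389*(-1/13780) = 18389/13780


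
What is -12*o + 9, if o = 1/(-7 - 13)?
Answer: 48/5 ≈ 9.6000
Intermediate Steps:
o = -1/20 (o = 1/(-20) = -1/20 ≈ -0.050000)
-12*o + 9 = -12*(-1/20) + 9 = 3/5 + 9 = 48/5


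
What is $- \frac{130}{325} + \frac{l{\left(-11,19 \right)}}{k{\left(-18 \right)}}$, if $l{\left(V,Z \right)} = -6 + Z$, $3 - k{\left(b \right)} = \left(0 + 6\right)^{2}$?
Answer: $- \frac{131}{165} \approx -0.79394$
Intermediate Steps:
$k{\left(b \right)} = -33$ ($k{\left(b \right)} = 3 - \left(0 + 6\right)^{2} = 3 - 6^{2} = 3 - 36 = -33$)
$- \frac{130}{325} + \frac{l{\left(-11,19 \right)}}{k{\left(-18 \right)}} = - \frac{130}{325} + \frac{-6 + 19}{-33} = \left(-130\right) \frac{1}{325} + 13 \left(- \frac{1}{33}\right) = - \frac{2}{5} - \frac{13}{33} = - \frac{131}{165}$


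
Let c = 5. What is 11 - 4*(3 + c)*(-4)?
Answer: 139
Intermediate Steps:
11 - 4*(3 + c)*(-4) = 11 - 4*(3 + 5)*(-4) = 11 - 4*8*(-4) = 11 - 32*(-4) = 11 + 128 = 139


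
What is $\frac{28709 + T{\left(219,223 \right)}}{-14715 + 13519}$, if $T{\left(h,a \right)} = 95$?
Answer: $- \frac{7201}{299} \approx -24.084$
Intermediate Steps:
$\frac{28709 + T{\left(219,223 \right)}}{-14715 + 13519} = \frac{28709 + 95}{-14715 + 13519} = \frac{28804}{-1196} = 28804 \left(- \frac{1}{1196}\right) = - \frac{7201}{299}$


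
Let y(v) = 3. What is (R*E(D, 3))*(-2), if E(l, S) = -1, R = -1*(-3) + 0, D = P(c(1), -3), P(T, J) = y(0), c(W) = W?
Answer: 6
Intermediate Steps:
P(T, J) = 3
D = 3
R = 3 (R = 3 + 0 = 3)
(R*E(D, 3))*(-2) = (3*(-1))*(-2) = -3*(-2) = 6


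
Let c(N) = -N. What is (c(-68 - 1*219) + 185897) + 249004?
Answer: 435188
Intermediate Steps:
(c(-68 - 1*219) + 185897) + 249004 = (-(-68 - 1*219) + 185897) + 249004 = (-(-68 - 219) + 185897) + 249004 = (-1*(-287) + 185897) + 249004 = (287 + 185897) + 249004 = 186184 + 249004 = 435188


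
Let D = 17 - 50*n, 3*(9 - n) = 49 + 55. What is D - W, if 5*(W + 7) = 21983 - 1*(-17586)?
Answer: -99097/15 ≈ -6606.5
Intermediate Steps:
n = -77/3 (n = 9 - (49 + 55)/3 = 9 - ⅓*104 = 9 - 104/3 = -77/3 ≈ -25.667)
W = 39534/5 (W = -7 + (21983 - 1*(-17586))/5 = -7 + (21983 + 17586)/5 = -7 + (⅕)*39569 = -7 + 39569/5 = 39534/5 ≈ 7906.8)
D = 3901/3 (D = 17 - 50*(-77/3) = 17 + 3850/3 = 3901/3 ≈ 1300.3)
D - W = 3901/3 - 1*39534/5 = 3901/3 - 39534/5 = -99097/15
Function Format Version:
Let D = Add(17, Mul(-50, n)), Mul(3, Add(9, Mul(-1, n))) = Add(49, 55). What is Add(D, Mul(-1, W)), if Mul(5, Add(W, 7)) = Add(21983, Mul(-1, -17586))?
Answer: Rational(-99097, 15) ≈ -6606.5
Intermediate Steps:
n = Rational(-77, 3) (n = Add(9, Mul(Rational(-1, 3), Add(49, 55))) = Add(9, Mul(Rational(-1, 3), 104)) = Add(9, Rational(-104, 3)) = Rational(-77, 3) ≈ -25.667)
W = Rational(39534, 5) (W = Add(-7, Mul(Rational(1, 5), Add(21983, Mul(-1, -17586)))) = Add(-7, Mul(Rational(1, 5), Add(21983, 17586))) = Add(-7, Mul(Rational(1, 5), 39569)) = Add(-7, Rational(39569, 5)) = Rational(39534, 5) ≈ 7906.8)
D = Rational(3901, 3) (D = Add(17, Mul(-50, Rational(-77, 3))) = Add(17, Rational(3850, 3)) = Rational(3901, 3) ≈ 1300.3)
Add(D, Mul(-1, W)) = Add(Rational(3901, 3), Mul(-1, Rational(39534, 5))) = Add(Rational(3901, 3), Rational(-39534, 5)) = Rational(-99097, 15)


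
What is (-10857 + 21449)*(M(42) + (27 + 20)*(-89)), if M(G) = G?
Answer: -43861472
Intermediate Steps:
(-10857 + 21449)*(M(42) + (27 + 20)*(-89)) = (-10857 + 21449)*(42 + (27 + 20)*(-89)) = 10592*(42 + 47*(-89)) = 10592*(42 - 4183) = 10592*(-4141) = -43861472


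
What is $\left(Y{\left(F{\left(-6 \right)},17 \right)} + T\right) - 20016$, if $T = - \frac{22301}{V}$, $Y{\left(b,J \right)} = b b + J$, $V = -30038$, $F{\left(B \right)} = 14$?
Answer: $- \frac{594820213}{30038} \approx -19802.0$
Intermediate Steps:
$Y{\left(b,J \right)} = J + b^{2}$ ($Y{\left(b,J \right)} = b^{2} + J = J + b^{2}$)
$T = \frac{22301}{30038}$ ($T = - \frac{22301}{-30038} = \left(-22301\right) \left(- \frac{1}{30038}\right) = \frac{22301}{30038} \approx 0.74243$)
$\left(Y{\left(F{\left(-6 \right)},17 \right)} + T\right) - 20016 = \left(\left(17 + 14^{2}\right) + \frac{22301}{30038}\right) - 20016 = \left(\left(17 + 196\right) + \frac{22301}{30038}\right) - 20016 = \left(213 + \frac{22301}{30038}\right) - 20016 = \frac{6420395}{30038} - 20016 = - \frac{594820213}{30038}$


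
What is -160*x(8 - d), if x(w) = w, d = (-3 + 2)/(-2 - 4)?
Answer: -3760/3 ≈ -1253.3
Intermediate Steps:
d = 1/6 (d = -1/(-6) = -1*(-1/6) = 1/6 ≈ 0.16667)
-160*x(8 - d) = -160*(8 - 1*1/6) = -160*(8 - 1/6) = -160*47/6 = -3760/3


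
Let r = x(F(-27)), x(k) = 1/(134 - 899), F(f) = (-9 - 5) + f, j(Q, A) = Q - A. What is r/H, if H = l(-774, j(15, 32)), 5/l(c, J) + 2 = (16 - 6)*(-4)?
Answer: 14/1275 ≈ 0.010980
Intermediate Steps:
F(f) = -14 + f
x(k) = -1/765 (x(k) = 1/(-765) = -1/765)
r = -1/765 ≈ -0.0013072
l(c, J) = -5/42 (l(c, J) = 5/(-2 + (16 - 6)*(-4)) = 5/(-2 + 10*(-4)) = 5/(-2 - 40) = 5/(-42) = 5*(-1/42) = -5/42)
H = -5/42 ≈ -0.11905
r/H = -1/(765*(-5/42)) = -1/765*(-42/5) = 14/1275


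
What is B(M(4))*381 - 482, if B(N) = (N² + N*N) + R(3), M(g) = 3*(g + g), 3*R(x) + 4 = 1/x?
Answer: 1313893/3 ≈ 4.3796e+5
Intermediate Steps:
R(x) = -4/3 + 1/(3*x)
M(g) = 6*g (M(g) = 3*(2*g) = 6*g)
B(N) = -11/9 + 2*N² (B(N) = (N² + N*N) + (⅓)*(1 - 4*3)/3 = (N² + N²) + (⅓)*(⅓)*(1 - 12) = 2*N² + (⅓)*(⅓)*(-11) = 2*N² - 11/9 = -11/9 + 2*N²)
B(M(4))*381 - 482 = (-11/9 + 2*(6*4)²)*381 - 482 = (-11/9 + 2*24²)*381 - 482 = (-11/9 + 2*576)*381 - 482 = (-11/9 + 1152)*381 - 482 = (10357/9)*381 - 482 = 1315339/3 - 482 = 1313893/3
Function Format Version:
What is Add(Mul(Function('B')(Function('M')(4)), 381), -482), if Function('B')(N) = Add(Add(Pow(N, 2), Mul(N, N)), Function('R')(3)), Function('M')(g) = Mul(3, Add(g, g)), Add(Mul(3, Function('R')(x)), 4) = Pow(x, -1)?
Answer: Rational(1313893, 3) ≈ 4.3796e+5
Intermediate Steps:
Function('R')(x) = Add(Rational(-4, 3), Mul(Rational(1, 3), Pow(x, -1)))
Function('M')(g) = Mul(6, g) (Function('M')(g) = Mul(3, Mul(2, g)) = Mul(6, g))
Function('B')(N) = Add(Rational(-11, 9), Mul(2, Pow(N, 2))) (Function('B')(N) = Add(Add(Pow(N, 2), Mul(N, N)), Mul(Rational(1, 3), Pow(3, -1), Add(1, Mul(-4, 3)))) = Add(Add(Pow(N, 2), Pow(N, 2)), Mul(Rational(1, 3), Rational(1, 3), Add(1, -12))) = Add(Mul(2, Pow(N, 2)), Mul(Rational(1, 3), Rational(1, 3), -11)) = Add(Mul(2, Pow(N, 2)), Rational(-11, 9)) = Add(Rational(-11, 9), Mul(2, Pow(N, 2))))
Add(Mul(Function('B')(Function('M')(4)), 381), -482) = Add(Mul(Add(Rational(-11, 9), Mul(2, Pow(Mul(6, 4), 2))), 381), -482) = Add(Mul(Add(Rational(-11, 9), Mul(2, Pow(24, 2))), 381), -482) = Add(Mul(Add(Rational(-11, 9), Mul(2, 576)), 381), -482) = Add(Mul(Add(Rational(-11, 9), 1152), 381), -482) = Add(Mul(Rational(10357, 9), 381), -482) = Add(Rational(1315339, 3), -482) = Rational(1313893, 3)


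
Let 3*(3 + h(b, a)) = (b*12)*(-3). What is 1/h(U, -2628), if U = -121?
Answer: 1/1449 ≈ 0.00069013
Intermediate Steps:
h(b, a) = -3 - 12*b (h(b, a) = -3 + ((b*12)*(-3))/3 = -3 + ((12*b)*(-3))/3 = -3 + (-36*b)/3 = -3 - 12*b)
1/h(U, -2628) = 1/(-3 - 12*(-121)) = 1/(-3 + 1452) = 1/1449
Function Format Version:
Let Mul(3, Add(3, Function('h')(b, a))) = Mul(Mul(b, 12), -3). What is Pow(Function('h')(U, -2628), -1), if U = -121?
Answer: Rational(1, 1449) ≈ 0.00069013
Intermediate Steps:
Function('h')(b, a) = Add(-3, Mul(-12, b)) (Function('h')(b, a) = Add(-3, Mul(Rational(1, 3), Mul(Mul(b, 12), -3))) = Add(-3, Mul(Rational(1, 3), Mul(Mul(12, b), -3))) = Add(-3, Mul(Rational(1, 3), Mul(-36, b))) = Add(-3, Mul(-12, b)))
Pow(Function('h')(U, -2628), -1) = Pow(Add(-3, Mul(-12, -121)), -1) = Pow(Add(-3, 1452), -1) = Pow(1449, -1) = Rational(1, 1449)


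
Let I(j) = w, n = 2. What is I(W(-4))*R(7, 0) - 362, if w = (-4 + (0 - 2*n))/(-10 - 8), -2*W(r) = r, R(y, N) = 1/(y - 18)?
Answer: -35842/99 ≈ -362.04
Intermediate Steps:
R(y, N) = 1/(-18 + y)
W(r) = -r/2
w = 4/9 (w = (-4 + (0 - 2*2))/(-10 - 8) = (-4 + (0 - 4))/(-18) = (-4 - 4)*(-1/18) = -8*(-1/18) = 4/9 ≈ 0.44444)
I(j) = 4/9
I(W(-4))*R(7, 0) - 362 = 4/(9*(-18 + 7)) - 362 = (4/9)/(-11) - 362 = (4/9)*(-1/11) - 362 = -4/99 - 362 = -35842/99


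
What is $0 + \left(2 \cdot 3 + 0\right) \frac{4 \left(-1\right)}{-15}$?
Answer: $\frac{8}{5} \approx 1.6$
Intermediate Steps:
$0 + \left(2 \cdot 3 + 0\right) \frac{4 \left(-1\right)}{-15} = 0 + \left(6 + 0\right) \left(\left(-4\right) \left(- \frac{1}{15}\right)\right) = 0 + 6 \cdot \frac{4}{15} = 0 + \frac{8}{5} = \frac{8}{5}$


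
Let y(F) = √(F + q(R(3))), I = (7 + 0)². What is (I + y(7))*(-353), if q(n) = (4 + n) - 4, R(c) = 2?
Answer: -18356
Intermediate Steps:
I = 49 (I = 7² = 49)
q(n) = n
y(F) = √(2 + F) (y(F) = √(F + 2) = √(2 + F))
(I + y(7))*(-353) = (49 + √(2 + 7))*(-353) = (49 + √9)*(-353) = (49 + 3)*(-353) = 52*(-353) = -18356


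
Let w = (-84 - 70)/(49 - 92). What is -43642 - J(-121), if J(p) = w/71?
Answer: -133239180/3053 ≈ -43642.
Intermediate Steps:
w = 154/43 (w = -154/(-43) = -154*(-1/43) = 154/43 ≈ 3.5814)
J(p) = 154/3053 (J(p) = (154/43)/71 = (154/43)*(1/71) = 154/3053)
-43642 - J(-121) = -43642 - 1*154/3053 = -43642 - 154/3053 = -133239180/3053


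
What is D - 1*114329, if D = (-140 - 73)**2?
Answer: -68960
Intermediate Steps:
D = 45369 (D = (-213)**2 = 45369)
D - 1*114329 = 45369 - 1*114329 = 45369 - 114329 = -68960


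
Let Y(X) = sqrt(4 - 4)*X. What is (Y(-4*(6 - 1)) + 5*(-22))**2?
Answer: 12100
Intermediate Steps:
Y(X) = 0 (Y(X) = sqrt(0)*X = 0*X = 0)
(Y(-4*(6 - 1)) + 5*(-22))**2 = (0 + 5*(-22))**2 = (0 - 110)**2 = (-110)**2 = 12100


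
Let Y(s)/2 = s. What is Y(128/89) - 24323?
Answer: -2164491/89 ≈ -24320.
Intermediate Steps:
Y(s) = 2*s
Y(128/89) - 24323 = 2*(128/89) - 24323 = 256/89 - 24323 = -2164491/89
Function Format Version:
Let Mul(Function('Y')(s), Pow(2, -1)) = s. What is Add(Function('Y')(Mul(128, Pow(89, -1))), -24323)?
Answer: Rational(-2164491, 89) ≈ -24320.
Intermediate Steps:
Function('Y')(s) = Mul(2, s)
Add(Function('Y')(Mul(128, Pow(89, -1))), -24323) = Add(Mul(2, Mul(128, Pow(89, -1))), -24323) = Add(Mul(2, Mul(128, Rational(1, 89))), -24323) = Add(Mul(2, Rational(128, 89)), -24323) = Add(Rational(256, 89), -24323) = Rational(-2164491, 89)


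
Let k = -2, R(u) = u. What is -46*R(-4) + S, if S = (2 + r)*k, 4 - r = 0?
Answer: 172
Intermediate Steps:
r = 4 (r = 4 - 1*0 = 4 + 0 = 4)
S = -12 (S = (2 + 4)*(-2) = 6*(-2) = -12)
-46*R(-4) + S = -46*(-4) - 12 = 184 - 12 = 172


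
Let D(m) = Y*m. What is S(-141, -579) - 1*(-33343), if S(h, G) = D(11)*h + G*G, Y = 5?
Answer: 360829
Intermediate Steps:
D(m) = 5*m
S(h, G) = G² + 55*h (S(h, G) = (5*11)*h + G*G = 55*h + G² = G² + 55*h)
S(-141, -579) - 1*(-33343) = ((-579)² + 55*(-141)) - 1*(-33343) = (335241 - 7755) + 33343 = 327486 + 33343 = 360829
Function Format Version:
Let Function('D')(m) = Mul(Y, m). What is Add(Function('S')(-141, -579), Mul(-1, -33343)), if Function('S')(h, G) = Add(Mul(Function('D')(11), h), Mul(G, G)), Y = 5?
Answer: 360829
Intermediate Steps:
Function('D')(m) = Mul(5, m)
Function('S')(h, G) = Add(Pow(G, 2), Mul(55, h)) (Function('S')(h, G) = Add(Mul(Mul(5, 11), h), Mul(G, G)) = Add(Mul(55, h), Pow(G, 2)) = Add(Pow(G, 2), Mul(55, h)))
Add(Function('S')(-141, -579), Mul(-1, -33343)) = Add(Add(Pow(-579, 2), Mul(55, -141)), Mul(-1, -33343)) = Add(Add(335241, -7755), 33343) = Add(327486, 33343) = 360829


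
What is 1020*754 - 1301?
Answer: 767779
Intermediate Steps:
1020*754 - 1301 = 769080 - 1301 = 767779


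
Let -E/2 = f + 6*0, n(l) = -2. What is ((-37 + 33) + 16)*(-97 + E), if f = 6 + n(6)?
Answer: -1260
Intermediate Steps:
f = 4 (f = 6 - 2 = 4)
E = -8 (E = -2*(4 + 6*0) = -2*(4 + 0) = -2*4 = -8)
((-37 + 33) + 16)*(-97 + E) = ((-37 + 33) + 16)*(-97 - 8) = (-4 + 16)*(-105) = 12*(-105) = -1260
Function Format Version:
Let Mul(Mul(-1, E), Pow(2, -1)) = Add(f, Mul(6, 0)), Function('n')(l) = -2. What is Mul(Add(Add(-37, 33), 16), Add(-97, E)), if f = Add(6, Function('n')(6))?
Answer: -1260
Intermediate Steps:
f = 4 (f = Add(6, -2) = 4)
E = -8 (E = Mul(-2, Add(4, Mul(6, 0))) = Mul(-2, Add(4, 0)) = Mul(-2, 4) = -8)
Mul(Add(Add(-37, 33), 16), Add(-97, E)) = Mul(Add(Add(-37, 33), 16), Add(-97, -8)) = Mul(Add(-4, 16), -105) = Mul(12, -105) = -1260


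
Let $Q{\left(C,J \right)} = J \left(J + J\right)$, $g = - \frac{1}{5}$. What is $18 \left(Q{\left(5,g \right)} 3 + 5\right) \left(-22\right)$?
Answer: $- \frac{51876}{25} \approx -2075.0$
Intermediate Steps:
$g = - \frac{1}{5}$ ($g = \left(-1\right) \frac{1}{5} = - \frac{1}{5} \approx -0.2$)
$Q{\left(C,J \right)} = 2 J^{2}$ ($Q{\left(C,J \right)} = J 2 J = 2 J^{2}$)
$18 \left(Q{\left(5,g \right)} 3 + 5\right) \left(-22\right) = 18 \left(2 \left(- \frac{1}{5}\right)^{2} \cdot 3 + 5\right) \left(-22\right) = 18 \left(2 \cdot \frac{1}{25} \cdot 3 + 5\right) \left(-22\right) = 18 \left(\frac{2}{25} \cdot 3 + 5\right) \left(-22\right) = 18 \left(\frac{6}{25} + 5\right) \left(-22\right) = 18 \cdot \frac{131}{25} \left(-22\right) = \frac{2358}{25} \left(-22\right) = - \frac{51876}{25}$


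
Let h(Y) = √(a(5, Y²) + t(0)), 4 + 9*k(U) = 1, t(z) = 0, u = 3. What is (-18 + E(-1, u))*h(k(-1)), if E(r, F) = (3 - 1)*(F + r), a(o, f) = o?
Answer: -14*√5 ≈ -31.305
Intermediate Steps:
E(r, F) = 2*F + 2*r (E(r, F) = 2*(F + r) = 2*F + 2*r)
k(U) = -⅓ (k(U) = -4/9 + (⅑)*1 = -4/9 + ⅑ = -⅓)
h(Y) = √5 (h(Y) = √(5 + 0) = √5)
(-18 + E(-1, u))*h(k(-1)) = (-18 + (2*3 + 2*(-1)))*√5 = (-18 + (6 - 2))*√5 = (-18 + 4)*√5 = -14*√5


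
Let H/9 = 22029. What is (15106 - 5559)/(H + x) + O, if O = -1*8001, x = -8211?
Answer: -1520580503/190050 ≈ -8001.0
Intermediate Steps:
H = 198261 (H = 9*22029 = 198261)
O = -8001
(15106 - 5559)/(H + x) + O = (15106 - 5559)/(198261 - 8211) - 8001 = 9547/190050 - 8001 = -1520580503/190050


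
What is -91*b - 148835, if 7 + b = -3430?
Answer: 163932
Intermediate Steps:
b = -3437 (b = -7 - 3430 = -3437)
-91*b - 148835 = -91*(-3437) - 148835 = 312767 - 148835 = 163932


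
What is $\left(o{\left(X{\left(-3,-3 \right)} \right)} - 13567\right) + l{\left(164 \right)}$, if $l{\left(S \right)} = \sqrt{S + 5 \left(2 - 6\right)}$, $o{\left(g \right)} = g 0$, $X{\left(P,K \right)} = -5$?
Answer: $-13555$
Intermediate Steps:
$o{\left(g \right)} = 0$
$l{\left(S \right)} = \sqrt{-20 + S}$ ($l{\left(S \right)} = \sqrt{S + 5 \left(-4\right)} = \sqrt{S - 20} = \sqrt{-20 + S}$)
$\left(o{\left(X{\left(-3,-3 \right)} \right)} - 13567\right) + l{\left(164 \right)} = \left(0 - 13567\right) + \sqrt{-20 + 164} = -13567 + \sqrt{144} = -13567 + 12 = -13555$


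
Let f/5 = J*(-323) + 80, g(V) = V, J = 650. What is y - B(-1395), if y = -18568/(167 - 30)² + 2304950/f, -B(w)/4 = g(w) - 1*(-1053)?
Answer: -540116962851/393905003 ≈ -1371.2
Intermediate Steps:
f = -1049350 (f = 5*(650*(-323) + 80) = 5*(-209950 + 80) = 5*(-209870) = -1049350)
B(w) = -4212 - 4*w (B(w) = -4*(w - 1*(-1053)) = -4*(w + 1053) = -4*(1053 + w) = -4212 - 4*w)
y = -1254918747/393905003 (y = -18568/(167 - 30)² + 2304950/(-1049350) = -18568/(137²) + 2304950*(-1/1049350) = -18568/18769 - 46099/20987 = -1254918747/393905003 ≈ -3.1858)
y - B(-1395) = -1254918747/393905003 - (-4212 - 4*(-1395)) = -1254918747/393905003 - (-4212 + 5580) = -1254918747/393905003 - 1*1368 = -1254918747/393905003 - 1368 = -540116962851/393905003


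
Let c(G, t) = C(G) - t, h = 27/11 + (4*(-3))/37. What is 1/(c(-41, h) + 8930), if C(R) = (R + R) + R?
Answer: 407/3583582 ≈ 0.00011357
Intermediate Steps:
C(R) = 3*R (C(R) = 2*R + R = 3*R)
h = 867/407 (h = 27*(1/11) - 12*1/37 = 27/11 - 12/37 = 867/407 ≈ 2.1302)
c(G, t) = -t + 3*G (c(G, t) = 3*G - t = -t + 3*G)
1/(c(-41, h) + 8930) = 1/((-1*867/407 + 3*(-41)) + 8930) = 1/((-867/407 - 123) + 8930) = 1/(-50928/407 + 8930) = 1/(3583582/407) = 407/3583582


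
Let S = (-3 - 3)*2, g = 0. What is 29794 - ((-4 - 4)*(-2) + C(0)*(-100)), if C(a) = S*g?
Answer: 29778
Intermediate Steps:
S = -12 (S = -6*2 = -12)
C(a) = 0 (C(a) = -12*0 = 0)
29794 - ((-4 - 4)*(-2) + C(0)*(-100)) = 29794 - ((-4 - 4)*(-2) + 0*(-100)) = 29794 - (-8*(-2) + 0) = 29794 - (16 + 0) = 29794 - 1*16 = 29794 - 16 = 29778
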